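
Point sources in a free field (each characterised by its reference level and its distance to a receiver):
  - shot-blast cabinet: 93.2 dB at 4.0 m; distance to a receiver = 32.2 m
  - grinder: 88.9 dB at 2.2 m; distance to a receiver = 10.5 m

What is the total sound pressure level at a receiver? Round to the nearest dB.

78 dB

First find each source's level at the receiver (point-source: −20·log₁₀(r/r_ref)), then combine on an intensity basis.
shot-blast cabinet: 93.2 − 20·log₁₀(32.2/4.0) = 93.2 − 18.12 = 75.08 dB.
grinder: 88.9 − 20·log₁₀(10.5/2.2) = 88.9 − 13.58 = 75.32 dB.
Σ 10^(L/10) = 6.632e+07 → L_total = 10·log₁₀(6.632e+07) = 78.22 dB.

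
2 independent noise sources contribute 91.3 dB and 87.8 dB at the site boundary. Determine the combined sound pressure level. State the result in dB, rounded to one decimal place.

For uncorrelated sources the intensities add, so convert each level to linear form, sum, and take 10·log₁₀ of the total.
Σ 10^(L/10) = 10^(91.3/10) + 10^(87.8/10) = 1.952e+09.
L_total = 10·log₁₀(1.952e+09) = 92.90 dB.

92.9 dB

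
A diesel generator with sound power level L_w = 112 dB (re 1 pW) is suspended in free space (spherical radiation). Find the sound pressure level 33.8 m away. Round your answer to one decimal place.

70.4 dB

Free-field spherical radiation: L_p = L_w − 10·log₁₀(4π·r²), r = 33.8 m.
4π·r² = 1.436e+04 m², 10·log₁₀ of that is 41.570 dB.
L_p = 112 − 41.570 = 70.43 dB.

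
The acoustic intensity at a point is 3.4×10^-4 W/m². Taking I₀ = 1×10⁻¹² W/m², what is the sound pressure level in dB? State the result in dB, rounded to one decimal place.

85.3 dB

Dividing by I₀ shifts the exponent by 12: I/I₀ = 3.4×10^8.
L = 10·(0.5315 + 8) = 85.31 dB.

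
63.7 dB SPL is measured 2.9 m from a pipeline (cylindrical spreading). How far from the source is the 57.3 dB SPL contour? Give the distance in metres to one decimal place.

12.7 m

For a line source L₁ − L₂ = 10·log₁₀(r₂/r₁), so r₂ = r₁·10^((L₁−L₂)/10).
r₂ = 2.9·10^((63.7−57.3)/10) = 2.9·10^(6.4/10) = 12.66 m.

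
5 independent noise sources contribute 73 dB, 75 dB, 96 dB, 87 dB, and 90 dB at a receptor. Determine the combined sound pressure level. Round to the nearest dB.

Incoherent sources combine by intensity addition: L_total = 10·log₁₀(Σ 10^(L_i/10)).
Σ 10^(L/10) = 10^(73/10) + 10^(75/10) + 10^(96/10) + 10^(87/10) + 10^(90/10) = 5.534e+09.
L_total = 10·log₁₀(5.534e+09) = 97.43 dB.

97 dB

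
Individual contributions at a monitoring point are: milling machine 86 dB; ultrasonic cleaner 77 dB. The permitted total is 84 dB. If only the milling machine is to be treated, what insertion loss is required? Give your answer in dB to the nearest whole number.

The untreated sources together contribute 10^(77/10) = 5.012e+07, i.e. 77.00 dB.
To meet 84 dB overall, the treated milling machine may contribute at most 10^(84/10) − 5.012e+07 = 2.011e+08, i.e. 83.03 dB.
So the milling machine must be reduced from 86 to 83.03 dB: IL = 2.97 dB.

3 dB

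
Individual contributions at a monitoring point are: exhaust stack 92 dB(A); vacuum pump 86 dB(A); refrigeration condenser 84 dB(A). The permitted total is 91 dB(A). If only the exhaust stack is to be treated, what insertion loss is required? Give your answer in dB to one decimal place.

4.1 dB

The untreated sources together contribute 10^(86/10) + 10^(84/10) = 6.493e+08, i.e. 88.12 dB(A).
To meet 91 dB(A) overall, the treated exhaust stack may contribute at most 10^(91/10) − 6.493e+08 = 6.096e+08, i.e. 87.85 dB(A).
Required insertion loss = 92 − 87.85 = 4.15 dB.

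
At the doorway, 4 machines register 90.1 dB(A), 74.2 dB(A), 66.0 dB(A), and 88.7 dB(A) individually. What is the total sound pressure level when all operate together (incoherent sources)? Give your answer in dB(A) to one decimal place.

92.5 dB(A)

Incoherent sources combine by intensity addition: L_total = 10·log₁₀(Σ 10^(L_i/10)).
Σ 10^(L/10) = 10^(90.1/10) + 10^(74.2/10) + 10^(66.0/10) + 10^(88.7/10) = 1.795e+09.
L_total = 10·log₁₀(1.795e+09) = 92.54 dB(A).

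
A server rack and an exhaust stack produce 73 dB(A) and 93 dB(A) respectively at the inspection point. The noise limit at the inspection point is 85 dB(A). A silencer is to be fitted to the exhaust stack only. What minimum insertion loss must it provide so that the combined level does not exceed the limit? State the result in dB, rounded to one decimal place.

Everything except the exhaust stack sums to 10^(73/10) = 1.995e+07 in linear terms, 73.00 dB(A).
To meet 85 dB(A) overall, the treated exhaust stack may contribute at most 10^(85/10) − 1.995e+07 = 2.963e+08, i.e. 84.72 dB(A).
So the exhaust stack must be reduced from 93 to 84.72 dB(A): IL = 8.28 dB.

8.3 dB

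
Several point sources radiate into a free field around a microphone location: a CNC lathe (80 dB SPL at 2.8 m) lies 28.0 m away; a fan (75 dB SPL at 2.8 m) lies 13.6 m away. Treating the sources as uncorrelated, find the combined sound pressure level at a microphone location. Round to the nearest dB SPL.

64 dB SPL

Propagate each source to the receiver with L = L_ref − 20·log₁₀(r/r_ref), then add intensities.
CNC lathe: 80 − 20·log₁₀(28.0/2.8) = 80 − 20.00 = 60.00 dB SPL.
fan: 75 − 20·log₁₀(13.6/2.8) = 75 − 13.73 = 61.27 dB SPL.
Σ 10^(L/10) = 2.340e+06 → L_total = 10·log₁₀(2.340e+06) = 63.69 dB SPL.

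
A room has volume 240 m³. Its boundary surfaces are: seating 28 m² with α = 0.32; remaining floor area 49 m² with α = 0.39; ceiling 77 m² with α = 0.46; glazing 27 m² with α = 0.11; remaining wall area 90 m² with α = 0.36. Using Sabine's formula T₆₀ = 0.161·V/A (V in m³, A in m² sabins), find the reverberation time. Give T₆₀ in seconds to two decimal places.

A = Σ Sᵢαᵢ = 28·0.32 + 49·0.39 + 77·0.46 + 27·0.11 + 90·0.36 = 98.86 m².
T₆₀ = 0.161·V/A = 0.161·240/98.86 = 0.391 s.

0.39 s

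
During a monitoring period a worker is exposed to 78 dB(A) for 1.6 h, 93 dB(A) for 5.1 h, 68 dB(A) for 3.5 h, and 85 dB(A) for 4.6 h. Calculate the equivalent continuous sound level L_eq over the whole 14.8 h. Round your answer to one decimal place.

89.0 dB(A)

The energy average is taken in the linear domain: L_eq = 10·log₁₀[(Σ tᵢ·10^(Lᵢ/10))/T], T = 14.8 h.
Σ tᵢ·10^(Lᵢ/10) = 1.6·10^(78/10) + 5.1·10^(93/10) + 3.5·10^(68/10) + 4.6·10^(85/10) = 1.175e+10.
L_eq = 10·log₁₀(1.175e+10/14.8) = 89.00 dB(A).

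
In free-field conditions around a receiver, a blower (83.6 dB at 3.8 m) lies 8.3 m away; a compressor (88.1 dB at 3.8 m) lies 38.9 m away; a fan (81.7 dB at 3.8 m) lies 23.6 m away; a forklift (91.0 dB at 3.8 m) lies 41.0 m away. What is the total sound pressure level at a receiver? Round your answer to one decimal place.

78.4 dB

Propagate each source to the receiver with L = L_ref − 20·log₁₀(r/r_ref), then add intensities.
blower: 83.6 − 20·log₁₀(8.3/3.8) = 83.6 − 6.79 = 76.81 dB.
compressor: 88.1 − 20·log₁₀(38.9/3.8) = 88.1 − 20.20 = 67.90 dB.
fan: 81.7 − 20·log₁₀(23.6/3.8) = 81.7 − 15.86 = 65.84 dB.
forklift: 91.0 − 20·log₁₀(41.0/3.8) = 91.0 − 20.66 = 70.34 dB.
Σ 10^(L/10) = 6.883e+07 → L_total = 10·log₁₀(6.883e+07) = 78.38 dB.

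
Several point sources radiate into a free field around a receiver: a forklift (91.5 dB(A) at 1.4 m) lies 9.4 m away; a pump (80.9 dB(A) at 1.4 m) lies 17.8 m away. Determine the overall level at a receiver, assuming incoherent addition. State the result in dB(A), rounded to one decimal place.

First find each source's level at the receiver (point-source: −20·log₁₀(r/r_ref)), then combine on an intensity basis.
forklift: 91.5 − 20·log₁₀(9.4/1.4) = 91.5 − 16.54 = 74.96 dB(A).
pump: 80.9 − 20·log₁₀(17.8/1.4) = 80.9 − 22.09 = 58.81 dB(A).
Σ 10^(L/10) = 3.209e+07 → L_total = 10·log₁₀(3.209e+07) = 75.06 dB(A).

75.1 dB(A)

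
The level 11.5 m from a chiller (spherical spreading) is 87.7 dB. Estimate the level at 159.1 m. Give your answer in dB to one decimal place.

64.9 dB

Point-source attenuation: ΔL = 20·log₁₀(r₂/r₁) = 20·log₁₀(159.1/11.5) = 22.819 dB.
L₂ = 87.7 − 20·log₁₀(159.1/11.5) = 87.7 − 22.819 = 64.88 dB.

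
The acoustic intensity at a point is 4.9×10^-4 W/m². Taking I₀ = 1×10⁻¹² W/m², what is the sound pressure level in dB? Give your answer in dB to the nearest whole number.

L = 10·log₁₀(I/I₀) = 10·log₁₀(4.9×10^-4/10⁻¹²) = 10·log₁₀(4.9×10^8).
L = 10·(0.6902 + 8) = 86.90 dB.

87 dB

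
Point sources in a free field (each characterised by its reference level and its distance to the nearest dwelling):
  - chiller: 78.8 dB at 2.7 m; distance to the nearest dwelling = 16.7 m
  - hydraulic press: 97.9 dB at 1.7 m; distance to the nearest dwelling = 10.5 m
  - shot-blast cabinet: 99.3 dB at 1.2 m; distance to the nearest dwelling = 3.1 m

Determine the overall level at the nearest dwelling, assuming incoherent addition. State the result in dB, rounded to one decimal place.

Propagate each source to the receiver with L = L_ref − 20·log₁₀(r/r_ref), then add intensities.
chiller: 78.8 − 20·log₁₀(16.7/2.7) = 78.8 − 15.83 = 62.97 dB.
hydraulic press: 97.9 − 20·log₁₀(10.5/1.7) = 97.9 − 15.81 = 82.09 dB.
shot-blast cabinet: 99.3 − 20·log₁₀(3.1/1.2) = 99.3 − 8.24 = 91.06 dB.
Σ 10^(L/10) = 1.439e+09 → L_total = 10·log₁₀(1.439e+09) = 91.58 dB.

91.6 dB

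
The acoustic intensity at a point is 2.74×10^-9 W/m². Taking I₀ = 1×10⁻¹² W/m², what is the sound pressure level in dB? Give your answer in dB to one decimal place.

Dividing by I₀ shifts the exponent by 12: I/I₀ = 2.74×10^3.
L = 10·(0.4378 + 3) = 34.38 dB.

34.4 dB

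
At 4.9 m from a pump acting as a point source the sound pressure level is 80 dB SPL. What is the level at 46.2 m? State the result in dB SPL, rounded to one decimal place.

For a point source, L₂ = L₁ − 20·log₁₀(r₂/r₁).
L₂ = 80 − 20·log₁₀(46.2/4.9) = 80 − 19.489 = 60.51 dB SPL.

60.5 dB SPL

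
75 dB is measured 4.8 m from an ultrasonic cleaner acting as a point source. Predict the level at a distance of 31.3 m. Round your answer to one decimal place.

Spherical spreading from a point source gives a 20·log₁₀(r₂/r₁) drop.
L₂ = 75 − 20·log₁₀(31.3/4.8) = 75 − 16.286 = 58.71 dB.

58.7 dB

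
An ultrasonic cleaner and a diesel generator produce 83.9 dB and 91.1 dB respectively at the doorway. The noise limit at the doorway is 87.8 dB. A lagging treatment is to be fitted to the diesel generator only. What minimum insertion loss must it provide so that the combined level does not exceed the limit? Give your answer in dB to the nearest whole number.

6 dB

Everything except the diesel generator sums to 10^(83.9/10) = 2.455e+08 in linear terms, 83.90 dB.
The limit corresponds to 10^(87.8/10) = 6.026e+08; subtracting the fixed part leaves 3.571e+08 for the diesel generator, i.e. 85.53 dB.
Required insertion loss = 91.1 − 85.53 = 5.57 dB.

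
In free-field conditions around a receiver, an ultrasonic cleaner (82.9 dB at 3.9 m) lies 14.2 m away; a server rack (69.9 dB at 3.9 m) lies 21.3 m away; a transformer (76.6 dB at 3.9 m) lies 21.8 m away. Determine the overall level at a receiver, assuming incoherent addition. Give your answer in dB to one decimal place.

First find each source's level at the receiver (point-source: −20·log₁₀(r/r_ref)), then combine on an intensity basis.
ultrasonic cleaner: 82.9 − 20·log₁₀(14.2/3.9) = 82.9 − 11.22 = 71.68 dB.
server rack: 69.9 − 20·log₁₀(21.3/3.9) = 69.9 − 14.75 = 55.15 dB.
transformer: 76.6 − 20·log₁₀(21.8/3.9) = 76.6 − 14.95 = 61.65 dB.
Σ 10^(L/10) = 1.650e+07 → L_total = 10·log₁₀(1.650e+07) = 72.17 dB.

72.2 dB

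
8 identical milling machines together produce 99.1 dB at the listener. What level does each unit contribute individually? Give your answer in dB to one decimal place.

Dividing the total intensity by 8 lowers the level by 10·log₁₀ 8 = 9.031 dB: L₁ = 99.1 − 9.031.

90.1 dB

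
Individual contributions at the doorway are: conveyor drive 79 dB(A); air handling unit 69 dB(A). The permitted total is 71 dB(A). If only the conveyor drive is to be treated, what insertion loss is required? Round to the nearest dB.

The untreated sources together contribute 10^(69/10) = 7.943e+06, i.e. 69.00 dB(A).
The limit corresponds to 10^(71/10) = 1.259e+07; subtracting the fixed part leaves 4.646e+06 for the conveyor drive, i.e. 66.67 dB(A).
Required insertion loss = 79 − 66.67 = 12.33 dB.

12 dB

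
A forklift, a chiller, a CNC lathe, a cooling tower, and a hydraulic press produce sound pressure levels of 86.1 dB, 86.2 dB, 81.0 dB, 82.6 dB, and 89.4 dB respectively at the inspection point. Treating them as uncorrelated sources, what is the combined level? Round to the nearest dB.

For uncorrelated sources the intensities add, so convert each level to linear form, sum, and take 10·log₁₀ of the total.
Σ 10^(L/10) = 10^(86.1/10) + 10^(86.2/10) + 10^(81.0/10) + 10^(82.6/10) + 10^(89.4/10) = 2.003e+09.
L_total = 10·log₁₀(2.003e+09) = 93.02 dB.

93 dB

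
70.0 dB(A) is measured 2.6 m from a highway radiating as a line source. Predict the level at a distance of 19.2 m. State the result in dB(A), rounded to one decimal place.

61.3 dB(A)

Line-source attenuation: ΔL = 10·log₁₀(r₂/r₁) = 10·log₁₀(19.2/2.6) = 8.683 dB.
L₂ = 70.0 − 10·log₁₀(19.2/2.6) = 70.0 − 8.683 = 61.32 dB(A).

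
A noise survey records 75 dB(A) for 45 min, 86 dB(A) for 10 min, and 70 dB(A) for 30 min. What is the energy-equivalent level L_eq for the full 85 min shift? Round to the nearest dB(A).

78 dB(A)

L_eq = 10·log₁₀[(1/T)·Σ tᵢ·10^(Lᵢ/10)] with T = 85 min.
Σ tᵢ·10^(Lᵢ/10) = 45·10^(75/10) + 10·10^(86/10) + 30·10^(70/10) = 5.704e+09.
L_eq = 10·log₁₀(5.704e+09/85) = 78.27 dB(A).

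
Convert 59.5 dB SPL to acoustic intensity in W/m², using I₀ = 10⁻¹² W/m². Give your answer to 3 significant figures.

8.91e-07 W/m²

I = I₀·10^(L/10) = 10⁻¹² × 10^(59.5/10) = 10^(-6.050).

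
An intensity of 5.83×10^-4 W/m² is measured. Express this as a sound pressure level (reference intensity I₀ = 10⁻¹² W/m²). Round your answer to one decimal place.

87.7 dB

Dividing by I₀ shifts the exponent by 12: I/I₀ = 5.83×10^8.
L = 10·(0.7657 + 8) = 87.66 dB.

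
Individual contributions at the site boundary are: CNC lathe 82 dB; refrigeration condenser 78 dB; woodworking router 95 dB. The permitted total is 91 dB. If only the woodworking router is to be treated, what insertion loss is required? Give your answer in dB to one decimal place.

Fixed contribution from the other sources: Σ 10^(L/10) = 10^(82/10) + 10^(78/10) = 2.216e+08 (83.46 dB).
The limit corresponds to 10^(91/10) = 1.259e+09; subtracting the fixed part leaves 1.037e+09 for the woodworking router, i.e. 90.16 dB.
Required insertion loss = 95 − 90.16 = 4.84 dB.

4.8 dB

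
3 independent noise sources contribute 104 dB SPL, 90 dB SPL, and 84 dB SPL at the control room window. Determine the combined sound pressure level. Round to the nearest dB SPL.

For uncorrelated sources the intensities add, so convert each level to linear form, sum, and take 10·log₁₀ of the total.
Σ 10^(L/10) = 10^(104/10) + 10^(90/10) + 10^(84/10) = 2.637e+10.
L_total = 10·log₁₀(2.637e+10) = 104.21 dB SPL.

104 dB SPL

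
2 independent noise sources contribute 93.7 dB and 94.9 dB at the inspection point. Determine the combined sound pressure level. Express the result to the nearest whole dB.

Incoherent sources combine by intensity addition: L_total = 10·log₁₀(Σ 10^(L_i/10)).
Σ 10^(L/10) = 10^(93.7/10) + 10^(94.9/10) = 5.435e+09.
L_total = 10·log₁₀(5.435e+09) = 97.35 dB.

97 dB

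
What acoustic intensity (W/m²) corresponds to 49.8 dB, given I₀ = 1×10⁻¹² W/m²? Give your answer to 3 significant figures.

I/I₀ = 10^(49.8/10) = 9.55e+04, so I = 9.55e+04 × 10⁻¹² W/m².

9.55e-08 W/m²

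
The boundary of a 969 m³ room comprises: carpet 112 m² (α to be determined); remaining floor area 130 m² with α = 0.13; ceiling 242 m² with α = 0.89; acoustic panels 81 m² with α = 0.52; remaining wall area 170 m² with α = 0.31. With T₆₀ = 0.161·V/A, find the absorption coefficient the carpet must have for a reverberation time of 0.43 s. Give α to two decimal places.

0.32

From T₆₀ = 0.161·V/A, the target T₆₀ = 0.43 s needs A = 0.161·969/0.43 = 362.81 m².
Absorption from the other surfaces = 130·0.13 + 242·0.89 + 81·0.52 + 170·0.31 = 327.10 m², so the carpet must supply 35.71 m² over 112 m².
α = 35.71/112 = 0.319.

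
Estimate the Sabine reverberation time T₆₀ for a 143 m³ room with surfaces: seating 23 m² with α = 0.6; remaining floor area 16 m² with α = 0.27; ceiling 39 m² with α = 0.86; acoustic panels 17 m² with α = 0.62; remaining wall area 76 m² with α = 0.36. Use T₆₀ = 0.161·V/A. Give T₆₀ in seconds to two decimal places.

0.26 s

Summing Sᵢαᵢ: 23·0.6 + 16·0.27 + 39·0.86 + 17·0.62 + 76·0.36 = 89.56 m².
T₆₀ = 0.161·V/A = 0.161·143/89.56 = 0.257 s.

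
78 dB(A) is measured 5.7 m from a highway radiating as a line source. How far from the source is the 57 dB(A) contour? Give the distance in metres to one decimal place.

Line-source spreading drops the level by 10·log₁₀(r₂/r₁); inverting, r₂/r₁ = 10^(ΔL/10).
r₂ = 5.7·10^((78−57)/10) = 5.7·10^(21.0/10) = 717.59 m.

717.6 m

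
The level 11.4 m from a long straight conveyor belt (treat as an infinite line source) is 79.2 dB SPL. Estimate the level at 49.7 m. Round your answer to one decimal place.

Line-source attenuation: ΔL = 10·log₁₀(r₂/r₁) = 10·log₁₀(49.7/11.4) = 6.395 dB.
L₂ = 79.2 − 10·log₁₀(49.7/11.4) = 79.2 − 6.395 = 72.81 dB SPL.

72.8 dB SPL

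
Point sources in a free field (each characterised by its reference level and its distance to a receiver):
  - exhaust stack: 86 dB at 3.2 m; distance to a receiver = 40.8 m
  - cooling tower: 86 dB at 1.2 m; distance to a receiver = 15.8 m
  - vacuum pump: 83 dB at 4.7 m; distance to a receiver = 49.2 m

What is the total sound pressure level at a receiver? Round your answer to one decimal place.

Propagate each source to the receiver with L = L_ref − 20·log₁₀(r/r_ref), then add intensities.
exhaust stack: 86 − 20·log₁₀(40.8/3.2) = 86 − 22.11 = 63.89 dB.
cooling tower: 86 − 20·log₁₀(15.8/1.2) = 86 − 22.39 = 63.61 dB.
vacuum pump: 83 − 20·log₁₀(49.2/4.7) = 83 − 20.40 = 62.60 dB.
Σ 10^(L/10) = 6.566e+06 → L_total = 10·log₁₀(6.566e+06) = 68.17 dB.

68.2 dB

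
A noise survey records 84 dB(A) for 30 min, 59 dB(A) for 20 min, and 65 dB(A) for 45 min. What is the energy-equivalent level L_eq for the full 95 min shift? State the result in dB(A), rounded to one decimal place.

L_eq = 10·log₁₀[(1/T)·Σ tᵢ·10^(Lᵢ/10)] with T = 95 min.
Σ tᵢ·10^(Lᵢ/10) = 30·10^(84/10) + 20·10^(59/10) + 45·10^(65/10) = 7.694e+09.
L_eq = 10·log₁₀(7.694e+09/95) = 79.08 dB(A).

79.1 dB(A)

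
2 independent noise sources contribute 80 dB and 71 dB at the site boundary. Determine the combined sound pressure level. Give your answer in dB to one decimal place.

80.5 dB

Incoherent sources combine by intensity addition: L_total = 10·log₁₀(Σ 10^(L_i/10)).
Σ 10^(L/10) = 10^(80/10) + 10^(71/10) = 1.126e+08.
L_total = 10·log₁₀(1.126e+08) = 80.51 dB.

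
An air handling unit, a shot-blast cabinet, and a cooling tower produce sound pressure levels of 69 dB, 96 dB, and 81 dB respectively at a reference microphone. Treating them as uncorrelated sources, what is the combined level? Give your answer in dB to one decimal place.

For uncorrelated sources the intensities add, so convert each level to linear form, sum, and take 10·log₁₀ of the total.
Σ 10^(L/10) = 10^(69/10) + 10^(96/10) + 10^(81/10) = 4.115e+09.
L_total = 10·log₁₀(4.115e+09) = 96.14 dB.

96.1 dB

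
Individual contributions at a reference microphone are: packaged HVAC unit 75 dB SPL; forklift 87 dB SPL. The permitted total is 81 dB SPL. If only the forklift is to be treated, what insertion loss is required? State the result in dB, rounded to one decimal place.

Fixed contribution from the other source: Σ 10^(L/10) = 10^(75/10) = 3.162e+07 (75.00 dB SPL).
The limit corresponds to 10^(81/10) = 1.259e+08; subtracting the fixed part leaves 9.427e+07 for the forklift, i.e. 79.74 dB SPL.
Required insertion loss = 87 − 79.74 = 7.26 dB.

7.3 dB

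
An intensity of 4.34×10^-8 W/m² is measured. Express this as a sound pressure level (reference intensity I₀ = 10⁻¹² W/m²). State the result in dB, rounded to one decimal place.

L = 10·log₁₀(I/I₀) = 10·log₁₀(4.34×10^-8/10⁻¹²) = 10·log₁₀(4.34×10^4).
L = 10·(0.6375 + 4) = 46.37 dB.

46.4 dB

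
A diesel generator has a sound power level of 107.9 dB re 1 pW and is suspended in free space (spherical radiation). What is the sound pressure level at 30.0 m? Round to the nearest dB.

The power spreads over a sphere of area 4π·r², so L_p = L_w − 10·log₁₀(4π·r²).
4π·r² = 1.131e+04 m², 10·log₁₀ of that is 40.535 dB.
L_p = 107.9 − 40.535 = 67.37 dB.

67 dB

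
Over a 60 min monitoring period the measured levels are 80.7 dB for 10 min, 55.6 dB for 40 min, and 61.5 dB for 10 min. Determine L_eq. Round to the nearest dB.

73 dB

The energy average is taken in the linear domain: L_eq = 10·log₁₀[(Σ tᵢ·10^(Lᵢ/10))/T], T = 60 min.
Σ tᵢ·10^(Lᵢ/10) = 10·10^(80.7/10) + 40·10^(55.6/10) + 10·10^(61.5/10) = 1.204e+09.
L_eq = 10·log₁₀(1.204e+09/60) = 73.02 dB.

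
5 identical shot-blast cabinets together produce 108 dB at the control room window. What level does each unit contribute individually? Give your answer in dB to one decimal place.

101.0 dB

5 equal contributions raise the level by 10·log₁₀ 5 = 6.990 dB, so each unit alone gives 108 − 6.990.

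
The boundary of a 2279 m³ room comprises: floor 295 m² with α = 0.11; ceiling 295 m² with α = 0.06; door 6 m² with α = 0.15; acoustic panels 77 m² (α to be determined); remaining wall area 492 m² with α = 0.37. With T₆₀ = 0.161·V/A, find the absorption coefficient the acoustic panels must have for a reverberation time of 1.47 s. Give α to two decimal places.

0.21

From T₆₀ = 0.161·V/A, the target T₆₀ = 1.47 s needs A = 0.161·2279/1.47 = 249.60 m².
Absorption from the other surfaces = 295·0.11 + 295·0.06 + 6·0.15 + 492·0.37 = 233.09 m², so the acoustic panels must supply 16.51 m² over 77 m².
α = 16.51/77 = 0.214.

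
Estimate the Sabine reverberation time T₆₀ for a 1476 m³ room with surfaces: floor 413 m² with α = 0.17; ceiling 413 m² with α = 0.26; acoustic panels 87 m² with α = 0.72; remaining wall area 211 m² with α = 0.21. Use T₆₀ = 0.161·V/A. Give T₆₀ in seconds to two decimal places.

0.84 s

A = Σ Sᵢαᵢ = 413·0.17 + 413·0.26 + 87·0.72 + 211·0.21 = 284.54 m².
T₆₀ = 0.161·V/A = 0.161·1476/284.54 = 0.835 s.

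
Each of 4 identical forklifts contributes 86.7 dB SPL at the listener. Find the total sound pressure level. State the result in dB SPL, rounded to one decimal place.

92.7 dB SPL

N identical incoherent sources raise the level by 10·log₁₀ N.
L_total = 86.7 + 10·log₁₀(4) = 86.7 + 6.021 = 92.72 dB SPL.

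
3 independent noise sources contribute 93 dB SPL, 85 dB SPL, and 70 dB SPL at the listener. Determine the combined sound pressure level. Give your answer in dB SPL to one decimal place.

For uncorrelated sources the intensities add, so convert each level to linear form, sum, and take 10·log₁₀ of the total.
Σ 10^(L/10) = 10^(93/10) + 10^(85/10) + 10^(70/10) = 2.321e+09.
L_total = 10·log₁₀(2.321e+09) = 93.66 dB SPL.

93.7 dB SPL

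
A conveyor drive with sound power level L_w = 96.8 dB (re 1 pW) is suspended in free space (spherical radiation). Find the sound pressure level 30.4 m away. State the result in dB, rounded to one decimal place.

Free-field spherical radiation: L_p = L_w − 10·log₁₀(4π·r²), r = 30.4 m.
4π·r² = 1.161e+04 m², 10·log₁₀ of that is 40.650 dB.
L_p = 96.8 − 40.650 = 56.15 dB.

56.2 dB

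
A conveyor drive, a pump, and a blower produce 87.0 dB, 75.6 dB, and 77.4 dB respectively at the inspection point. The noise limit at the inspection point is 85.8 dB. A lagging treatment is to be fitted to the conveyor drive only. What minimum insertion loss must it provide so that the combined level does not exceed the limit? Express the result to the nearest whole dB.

Fixed contribution from the other sources: Σ 10^(L/10) = 10^(75.6/10) + 10^(77.4/10) = 9.126e+07 (79.60 dB).
To meet 85.8 dB overall, the treated conveyor drive may contribute at most 10^(85.8/10) − 9.126e+07 = 2.889e+08, i.e. 84.61 dB.
Required insertion loss = 87.0 − 84.61 = 2.39 dB.

2 dB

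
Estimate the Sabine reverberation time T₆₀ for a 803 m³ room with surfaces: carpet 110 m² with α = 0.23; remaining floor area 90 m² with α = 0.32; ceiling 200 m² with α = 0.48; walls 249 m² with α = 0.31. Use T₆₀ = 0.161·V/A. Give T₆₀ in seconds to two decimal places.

0.57 s

Total absorption A = 110·0.23 + 90·0.32 + 200·0.48 + 249·0.31 = 227.29 m² sabins.
T₆₀ = 0.161·V/A = 0.161·803/227.29 = 0.569 s.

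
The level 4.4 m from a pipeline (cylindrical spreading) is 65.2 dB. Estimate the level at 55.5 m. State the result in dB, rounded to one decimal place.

54.2 dB

Line-source attenuation: ΔL = 10·log₁₀(r₂/r₁) = 10·log₁₀(55.5/4.4) = 11.008 dB.
L₂ = 65.2 − 10·log₁₀(55.5/4.4) = 65.2 − 11.008 = 54.19 dB.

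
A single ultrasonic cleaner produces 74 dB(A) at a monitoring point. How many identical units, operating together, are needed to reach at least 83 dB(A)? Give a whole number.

The shortfall is 83 − 74 = 9.0 dB, and N units add 10·log₁₀ N, so need 10·log₁₀ N ≥ 9.0.
N ≥ 10^(9.0/10) = 7.943, so N = 8.

8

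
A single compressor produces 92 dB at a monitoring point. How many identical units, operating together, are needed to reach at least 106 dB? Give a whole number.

Need L₁ + 10·log₁₀ N ≥ 106, i.e. log₁₀ N ≥ 1.40.
N ≥ 10^(14.0/10) = 25.119, so N = 26.

26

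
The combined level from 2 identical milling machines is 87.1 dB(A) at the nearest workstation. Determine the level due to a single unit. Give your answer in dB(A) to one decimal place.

For N identical incoherent sources L_total = L₁ + 10·log₁₀ N, so L₁ = 87.1 − 10·log₁₀(2) = 87.1 − 3.010.

84.1 dB(A)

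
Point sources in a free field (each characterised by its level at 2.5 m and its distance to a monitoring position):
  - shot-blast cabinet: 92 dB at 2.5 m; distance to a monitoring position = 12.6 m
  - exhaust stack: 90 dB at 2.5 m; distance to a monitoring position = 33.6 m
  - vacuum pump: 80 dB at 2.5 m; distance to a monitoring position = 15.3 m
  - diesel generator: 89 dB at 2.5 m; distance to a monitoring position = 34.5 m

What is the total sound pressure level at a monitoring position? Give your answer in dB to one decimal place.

78.7 dB

First find each source's level at the receiver (point-source: −20·log₁₀(r/r_ref)), then combine on an intensity basis.
shot-blast cabinet: 92 − 20·log₁₀(12.6/2.5) = 92 − 14.05 = 77.95 dB.
exhaust stack: 90 − 20·log₁₀(33.6/2.5) = 90 − 22.57 = 67.43 dB.
vacuum pump: 80 − 20·log₁₀(15.3/2.5) = 80 − 15.74 = 64.26 dB.
diesel generator: 89 − 20·log₁₀(34.5/2.5) = 89 − 22.80 = 66.20 dB.
Σ 10^(L/10) = 7.477e+07 → L_total = 10·log₁₀(7.477e+07) = 78.74 dB.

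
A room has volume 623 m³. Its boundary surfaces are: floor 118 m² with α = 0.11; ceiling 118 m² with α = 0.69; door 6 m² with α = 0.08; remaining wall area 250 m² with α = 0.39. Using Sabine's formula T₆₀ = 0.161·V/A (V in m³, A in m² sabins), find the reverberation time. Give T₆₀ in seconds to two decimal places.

Total absorption A = 118·0.11 + 118·0.69 + 6·0.08 + 250·0.39 = 192.38 m² sabins.
T₆₀ = 0.161 × 623 / 192.38 = 0.521 s.

0.52 s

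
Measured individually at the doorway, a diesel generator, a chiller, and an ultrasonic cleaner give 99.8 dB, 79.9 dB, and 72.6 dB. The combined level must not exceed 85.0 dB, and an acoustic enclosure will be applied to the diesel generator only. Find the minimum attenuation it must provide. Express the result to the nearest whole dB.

Everything except the diesel generator sums to 10^(79.9/10) + 10^(72.6/10) = 1.159e+08 in linear terms, 80.64 dB.
The limit corresponds to 10^(85.0/10) = 3.162e+08; subtracting the fixed part leaves 2.003e+08 for the diesel generator, i.e. 83.02 dB.
Required insertion loss = 99.8 − 83.02 = 16.78 dB.

17 dB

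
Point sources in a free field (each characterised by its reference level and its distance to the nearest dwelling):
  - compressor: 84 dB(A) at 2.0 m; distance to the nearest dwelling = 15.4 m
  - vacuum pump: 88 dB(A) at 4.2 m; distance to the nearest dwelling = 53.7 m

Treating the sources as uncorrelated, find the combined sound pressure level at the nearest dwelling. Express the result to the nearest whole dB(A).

69 dB(A)

Propagate each source to the receiver with L = L_ref − 20·log₁₀(r/r_ref), then add intensities.
compressor: 84 − 20·log₁₀(15.4/2.0) = 84 − 17.73 = 66.27 dB(A).
vacuum pump: 88 − 20·log₁₀(53.7/4.2) = 88 − 22.13 = 65.87 dB(A).
Σ 10^(L/10) = 8.096e+06 → L_total = 10·log₁₀(8.096e+06) = 69.08 dB(A).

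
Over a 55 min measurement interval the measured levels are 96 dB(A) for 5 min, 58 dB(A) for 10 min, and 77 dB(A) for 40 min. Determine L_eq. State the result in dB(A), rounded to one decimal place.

The energy average is taken in the linear domain: L_eq = 10·log₁₀[(Σ tᵢ·10^(Lᵢ/10))/T], T = 55 min.
Σ tᵢ·10^(Lᵢ/10) = 5·10^(96/10) + 10·10^(58/10) + 40·10^(77/10) = 2.192e+10.
L_eq = 10·log₁₀(2.192e+10/55) = 86.00 dB(A).

86.0 dB(A)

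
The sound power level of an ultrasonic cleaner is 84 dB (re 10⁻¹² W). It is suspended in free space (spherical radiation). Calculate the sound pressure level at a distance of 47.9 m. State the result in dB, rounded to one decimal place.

39.4 dB

The power spreads over a sphere of area 4π·r², so L_p = L_w − 10·log₁₀(4π·r²).
4π·r² = 2.883e+04 m², 10·log₁₀ of that is 44.599 dB.
L_p = 84 − 44.599 = 39.40 dB.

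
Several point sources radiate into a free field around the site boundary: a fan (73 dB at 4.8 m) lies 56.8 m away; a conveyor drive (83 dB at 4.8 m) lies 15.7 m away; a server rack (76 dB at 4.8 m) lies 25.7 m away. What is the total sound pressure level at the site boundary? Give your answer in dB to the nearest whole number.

73 dB

First find each source's level at the receiver (point-source: −20·log₁₀(r/r_ref)), then combine on an intensity basis.
fan: 73 − 20·log₁₀(56.8/4.8) = 73 − 21.46 = 51.54 dB.
conveyor drive: 83 − 20·log₁₀(15.7/4.8) = 83 − 10.29 = 72.71 dB.
server rack: 76 − 20·log₁₀(25.7/4.8) = 76 − 14.57 = 61.43 dB.
Σ 10^(L/10) = 2.018e+07 → L_total = 10·log₁₀(2.018e+07) = 73.05 dB.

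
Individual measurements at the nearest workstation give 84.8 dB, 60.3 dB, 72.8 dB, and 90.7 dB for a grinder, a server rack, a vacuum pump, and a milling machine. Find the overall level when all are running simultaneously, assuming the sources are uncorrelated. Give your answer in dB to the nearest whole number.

Incoherent sources combine by intensity addition: L_total = 10·log₁₀(Σ 10^(L_i/10)).
Σ 10^(L/10) = 10^(84.8/10) + 10^(60.3/10) + 10^(72.8/10) + 10^(90.7/10) = 1.497e+09.
L_total = 10·log₁₀(1.497e+09) = 91.75 dB.

92 dB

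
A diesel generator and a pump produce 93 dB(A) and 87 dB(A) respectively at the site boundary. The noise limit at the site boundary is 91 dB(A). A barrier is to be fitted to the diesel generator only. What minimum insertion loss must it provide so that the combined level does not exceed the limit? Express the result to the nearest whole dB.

4 dB

Everything except the diesel generator sums to 10^(87/10) = 5.012e+08 in linear terms, 87.00 dB(A).
The limit corresponds to 10^(91/10) = 1.259e+09; subtracting the fixed part leaves 7.577e+08 for the diesel generator, i.e. 88.80 dB(A).
So the diesel generator must be reduced from 93 to 88.80 dB(A): IL = 4.20 dB.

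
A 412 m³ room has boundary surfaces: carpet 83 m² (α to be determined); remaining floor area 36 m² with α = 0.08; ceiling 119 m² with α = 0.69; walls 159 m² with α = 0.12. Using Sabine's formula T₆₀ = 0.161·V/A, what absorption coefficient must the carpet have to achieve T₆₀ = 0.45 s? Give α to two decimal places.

0.52

A = 0.161·V/T₆₀ = 0.161·412/0.45 = 147.40 m² sabins.
Absorption from the other surfaces = 36·0.08 + 119·0.69 + 159·0.12 = 104.07 m², so the carpet must supply 43.33 m² over 83 m².
α = 43.33/83 = 0.522.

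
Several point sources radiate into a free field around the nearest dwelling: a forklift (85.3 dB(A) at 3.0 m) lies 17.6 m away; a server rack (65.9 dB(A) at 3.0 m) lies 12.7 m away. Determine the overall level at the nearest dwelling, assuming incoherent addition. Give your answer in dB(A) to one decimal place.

70.0 dB(A)

First find each source's level at the receiver (point-source: −20·log₁₀(r/r_ref)), then combine on an intensity basis.
forklift: 85.3 − 20·log₁₀(17.6/3.0) = 85.3 − 15.37 = 69.93 dB(A).
server rack: 65.9 − 20·log₁₀(12.7/3.0) = 65.9 − 12.53 = 53.37 dB(A).
Σ 10^(L/10) = 1.006e+07 → L_total = 10·log₁₀(1.006e+07) = 70.03 dB(A).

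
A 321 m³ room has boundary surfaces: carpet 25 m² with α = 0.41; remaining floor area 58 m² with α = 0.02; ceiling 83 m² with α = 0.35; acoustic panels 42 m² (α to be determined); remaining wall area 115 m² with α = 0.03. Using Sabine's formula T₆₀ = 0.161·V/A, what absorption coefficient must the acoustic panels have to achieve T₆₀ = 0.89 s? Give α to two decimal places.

0.34

A = 0.161·V/T₆₀ = 0.161·321/0.89 = 58.07 m² sabins.
Absorption from the other surfaces = 25·0.41 + 58·0.02 + 83·0.35 + 115·0.03 = 43.91 m², so the acoustic panels must supply 14.16 m² over 42 m².
α = 14.16/42 = 0.337.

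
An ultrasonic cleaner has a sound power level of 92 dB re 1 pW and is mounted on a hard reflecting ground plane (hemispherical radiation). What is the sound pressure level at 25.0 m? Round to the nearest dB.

56 dB

The power spreads over a hemisphere of area 2π·r², so L_p = L_w − 10·log₁₀(2π·r²).
2π·r² = 3927 m², 10·log₁₀ of that is 35.941 dB.
L_p = 92 − 35.941 = 56.06 dB.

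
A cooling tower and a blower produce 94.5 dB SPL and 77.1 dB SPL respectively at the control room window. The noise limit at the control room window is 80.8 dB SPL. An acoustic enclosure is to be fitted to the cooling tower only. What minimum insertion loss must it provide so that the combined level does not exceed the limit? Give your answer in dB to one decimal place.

16.1 dB

Fixed contribution from the other source: Σ 10^(L/10) = 10^(77.1/10) = 5.129e+07 (77.10 dB SPL).
To meet 80.8 dB SPL overall, the treated cooling tower may contribute at most 10^(80.8/10) − 5.129e+07 = 6.894e+07, i.e. 78.38 dB SPL.
So the cooling tower must be reduced from 94.5 to 78.38 dB SPL: IL = 16.12 dB.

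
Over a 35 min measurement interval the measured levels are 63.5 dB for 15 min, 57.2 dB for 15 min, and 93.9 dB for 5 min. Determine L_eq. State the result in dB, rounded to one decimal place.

85.5 dB

Weight each interval's intensity by its duration and average over T = 35 min:
Σ tᵢ·10^(Lᵢ/10) = 15·10^(63.5/10) + 15·10^(57.2/10) + 5·10^(93.9/10) = 1.231e+10.
L_eq = 10·log₁₀(1.231e+10/35) = 85.46 dB.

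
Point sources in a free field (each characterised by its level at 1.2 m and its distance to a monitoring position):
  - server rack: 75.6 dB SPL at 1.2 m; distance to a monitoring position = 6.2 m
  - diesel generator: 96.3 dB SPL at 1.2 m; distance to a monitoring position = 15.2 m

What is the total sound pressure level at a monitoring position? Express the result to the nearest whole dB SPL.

74 dB SPL

First find each source's level at the receiver (point-source: −20·log₁₀(r/r_ref)), then combine on an intensity basis.
server rack: 75.6 − 20·log₁₀(6.2/1.2) = 75.6 − 14.26 = 61.34 dB SPL.
diesel generator: 96.3 − 20·log₁₀(15.2/1.2) = 96.3 − 22.05 = 74.25 dB SPL.
Σ 10^(L/10) = 2.795e+07 → L_total = 10·log₁₀(2.795e+07) = 74.46 dB SPL.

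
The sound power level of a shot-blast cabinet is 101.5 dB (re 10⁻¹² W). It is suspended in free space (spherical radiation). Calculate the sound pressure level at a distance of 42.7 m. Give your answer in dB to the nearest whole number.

58 dB

Free-field spherical radiation: L_p = L_w − 10·log₁₀(4π·r²), r = 42.7 m.
4π·r² = 2.291e+04 m², 10·log₁₀ of that is 43.601 dB.
L_p = 101.5 − 43.601 = 57.90 dB.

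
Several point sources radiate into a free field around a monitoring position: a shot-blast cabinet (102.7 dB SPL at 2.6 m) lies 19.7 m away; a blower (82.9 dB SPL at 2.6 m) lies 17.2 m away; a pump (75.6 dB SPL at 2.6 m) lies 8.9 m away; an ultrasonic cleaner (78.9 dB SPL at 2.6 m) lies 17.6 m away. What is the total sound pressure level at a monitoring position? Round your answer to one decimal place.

85.2 dB SPL

Apply inverse-square spreading to bring every level to the receiver, then sum 10^(L/10).
shot-blast cabinet: 102.7 − 20·log₁₀(19.7/2.6) = 102.7 − 17.59 = 85.11 dB SPL.
blower: 82.9 − 20·log₁₀(17.2/2.6) = 82.9 − 16.41 = 66.49 dB SPL.
pump: 75.6 − 20·log₁₀(8.9/2.6) = 75.6 − 10.69 = 64.91 dB SPL.
ultrasonic cleaner: 78.9 − 20·log₁₀(17.6/2.6) = 78.9 − 16.61 = 62.29 dB SPL.
Σ 10^(L/10) = 3.336e+08 → L_total = 10·log₁₀(3.336e+08) = 85.23 dB SPL.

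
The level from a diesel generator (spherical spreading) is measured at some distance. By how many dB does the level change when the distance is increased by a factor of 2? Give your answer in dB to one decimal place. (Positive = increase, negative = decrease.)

-6.0 dB

With spherical spreading the level changes by −20·log₁₀(r₂/r₁).
ΔL = −20·log₁₀(2) = -6.02 dB.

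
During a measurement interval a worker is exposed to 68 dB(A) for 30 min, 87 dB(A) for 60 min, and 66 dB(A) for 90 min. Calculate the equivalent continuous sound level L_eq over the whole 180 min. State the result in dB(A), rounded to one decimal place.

L_eq = 10·log₁₀[(1/T)·Σ tᵢ·10^(Lᵢ/10)] with T = 180 min.
Σ tᵢ·10^(Lᵢ/10) = 30·10^(68/10) + 60·10^(87/10) + 90·10^(66/10) = 3.062e+10.
L_eq = 10·log₁₀(3.062e+10/180) = 82.31 dB(A).

82.3 dB(A)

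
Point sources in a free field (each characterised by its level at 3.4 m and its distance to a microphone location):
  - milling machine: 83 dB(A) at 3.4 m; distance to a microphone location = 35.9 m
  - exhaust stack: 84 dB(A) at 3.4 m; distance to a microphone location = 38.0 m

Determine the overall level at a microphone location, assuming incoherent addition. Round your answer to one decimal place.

First find each source's level at the receiver (point-source: −20·log₁₀(r/r_ref)), then combine on an intensity basis.
milling machine: 83 − 20·log₁₀(35.9/3.4) = 83 − 20.47 = 62.53 dB(A).
exhaust stack: 84 − 20·log₁₀(38.0/3.4) = 84 − 20.97 = 63.03 dB(A).
Σ 10^(L/10) = 3.801e+06 → L_total = 10·log₁₀(3.801e+06) = 65.80 dB(A).

65.8 dB(A)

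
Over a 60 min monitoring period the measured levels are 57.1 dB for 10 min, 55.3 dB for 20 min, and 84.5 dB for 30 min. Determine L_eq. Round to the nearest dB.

The energy average is taken in the linear domain: L_eq = 10·log₁₀[(Σ tᵢ·10^(Lᵢ/10))/T], T = 60 min.
Σ tᵢ·10^(Lᵢ/10) = 10·10^(57.1/10) + 20·10^(55.3/10) + 30·10^(84.5/10) = 8.467e+09.
L_eq = 10·log₁₀(8.467e+09/60) = 81.50 dB.

81 dB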